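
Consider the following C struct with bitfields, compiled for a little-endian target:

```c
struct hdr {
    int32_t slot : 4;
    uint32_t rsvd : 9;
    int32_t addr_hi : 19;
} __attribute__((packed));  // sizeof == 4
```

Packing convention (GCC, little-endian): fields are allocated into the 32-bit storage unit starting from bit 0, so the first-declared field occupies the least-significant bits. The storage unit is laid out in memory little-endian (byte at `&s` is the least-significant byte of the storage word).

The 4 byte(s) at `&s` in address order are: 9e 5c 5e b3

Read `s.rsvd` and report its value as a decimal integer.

457

[0]=0x9e [1]=0x5c [2]=0x5e [3]=0xb3 (little-endian) → word 0xb35e5c9e
slot:4 @ bit 0 → (0xb35e5c9e>>0)&0xf = 0xe
rsvd:9 @ bit 4 → (0xb35e5c9e>>4)&0x1ff = 0x1c9  ←
addr_hi:19 @ bit 13 → (0xb35e5c9e>>13)&0x7ffff = 0x59af2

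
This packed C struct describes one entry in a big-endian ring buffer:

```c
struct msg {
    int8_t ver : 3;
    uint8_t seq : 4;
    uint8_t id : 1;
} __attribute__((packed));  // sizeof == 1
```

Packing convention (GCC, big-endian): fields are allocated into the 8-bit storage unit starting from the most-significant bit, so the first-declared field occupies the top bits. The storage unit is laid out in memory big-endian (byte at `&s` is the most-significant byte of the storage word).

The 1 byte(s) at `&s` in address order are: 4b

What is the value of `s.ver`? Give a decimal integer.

[0]=0x4b (big-endian) → word 0x4b
ver:3 @ bit 5 → (0x4b>>5)&0x7 = 0x2  ←
seq:4 @ bit 1 → (0x4b>>1)&0xf = 0x5
id:1 @ bit 0 → (0x4b>>0)&0x1 = 0x1
ver signed 3b, MSB=0: value = 2

2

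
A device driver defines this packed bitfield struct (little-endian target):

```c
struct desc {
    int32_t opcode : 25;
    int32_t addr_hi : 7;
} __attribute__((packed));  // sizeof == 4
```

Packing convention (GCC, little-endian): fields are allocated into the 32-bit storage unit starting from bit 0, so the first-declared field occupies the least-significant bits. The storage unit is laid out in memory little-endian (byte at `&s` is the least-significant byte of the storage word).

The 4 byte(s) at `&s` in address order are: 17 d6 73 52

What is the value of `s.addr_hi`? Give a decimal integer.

[0]=0x17 [1]=0xd6 [2]=0x73 [3]=0x52 (little-endian) → word 0x5273d617
opcode [0+:25] = (word>>0) & 0x1ffffff = 7591447
addr_hi [25+:7] = (word>>25) & 0x7f = 41  ←
addr_hi signed 7b, MSB=0: value = 41

41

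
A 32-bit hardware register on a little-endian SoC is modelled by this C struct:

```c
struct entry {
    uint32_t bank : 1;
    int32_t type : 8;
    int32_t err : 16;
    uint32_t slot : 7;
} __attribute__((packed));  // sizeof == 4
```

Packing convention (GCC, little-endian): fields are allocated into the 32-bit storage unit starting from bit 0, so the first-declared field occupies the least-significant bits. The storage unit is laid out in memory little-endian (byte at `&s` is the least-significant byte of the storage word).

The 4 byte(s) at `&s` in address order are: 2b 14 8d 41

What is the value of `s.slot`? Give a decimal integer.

[0]=0x2b [1]=0x14 [2]=0x8d [3]=0x41 (little-endian) → word 0x418d142b
bank:1 @ bit 0 → (0x418d142b>>0)&0x1 = 0x1
type:8 @ bit 1 → (0x418d142b>>1)&0xff = 0x15
err:16 @ bit 9 → (0x418d142b>>9)&0xffff = 0xc68a
slot:7 @ bit 25 → (0x418d142b>>25)&0x7f = 0x20  ←

32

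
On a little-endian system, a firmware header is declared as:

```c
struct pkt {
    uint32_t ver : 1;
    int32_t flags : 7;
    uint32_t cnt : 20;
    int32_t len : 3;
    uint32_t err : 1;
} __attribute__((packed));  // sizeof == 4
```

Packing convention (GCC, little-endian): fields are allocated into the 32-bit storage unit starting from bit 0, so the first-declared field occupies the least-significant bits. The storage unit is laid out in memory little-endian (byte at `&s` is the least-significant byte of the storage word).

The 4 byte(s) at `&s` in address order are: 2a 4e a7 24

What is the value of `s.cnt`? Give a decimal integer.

[0]=0x2a [1]=0x4e [2]=0xa7 [3]=0x24 (little-endian) → word 0x24a74e2a
ver:1 @ bit 0 → (0x24a74e2a>>0)&0x1 = 0x0
flags:7 @ bit 1 → (0x24a74e2a>>1)&0x7f = 0x15
cnt:20 @ bit 8 → (0x24a74e2a>>8)&0xfffff = 0x4a74e  ←
len:3 @ bit 28 → (0x24a74e2a>>28)&0x7 = 0x2
err:1 @ bit 31 → (0x24a74e2a>>31)&0x1 = 0x0

304974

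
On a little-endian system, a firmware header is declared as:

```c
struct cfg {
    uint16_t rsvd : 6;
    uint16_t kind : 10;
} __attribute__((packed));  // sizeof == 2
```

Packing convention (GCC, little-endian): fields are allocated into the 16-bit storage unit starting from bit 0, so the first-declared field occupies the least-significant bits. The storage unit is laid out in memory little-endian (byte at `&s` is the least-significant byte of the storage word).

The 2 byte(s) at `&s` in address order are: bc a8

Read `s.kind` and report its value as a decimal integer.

674

[0]=0xbc [1]=0xa8 (little-endian) → word 0xa8bc
rsvd [0+:6] = (word>>0) & 0x3f = 60
kind [6+:10] = (word>>6) & 0x3ff = 674  ←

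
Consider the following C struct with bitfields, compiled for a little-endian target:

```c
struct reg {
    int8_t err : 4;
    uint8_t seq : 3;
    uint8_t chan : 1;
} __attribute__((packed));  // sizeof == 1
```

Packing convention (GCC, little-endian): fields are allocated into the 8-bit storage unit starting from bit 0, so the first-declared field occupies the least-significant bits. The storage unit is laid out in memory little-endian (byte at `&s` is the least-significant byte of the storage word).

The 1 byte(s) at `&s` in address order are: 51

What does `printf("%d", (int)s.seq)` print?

[0]=0x51 (little-endian) → word 0x51
err:4 @ bit 0 → (0x51>>0)&0xf = 0x1
seq:3 @ bit 4 → (0x51>>4)&0x7 = 0x5  ←
chan:1 @ bit 7 → (0x51>>7)&0x1 = 0x0

5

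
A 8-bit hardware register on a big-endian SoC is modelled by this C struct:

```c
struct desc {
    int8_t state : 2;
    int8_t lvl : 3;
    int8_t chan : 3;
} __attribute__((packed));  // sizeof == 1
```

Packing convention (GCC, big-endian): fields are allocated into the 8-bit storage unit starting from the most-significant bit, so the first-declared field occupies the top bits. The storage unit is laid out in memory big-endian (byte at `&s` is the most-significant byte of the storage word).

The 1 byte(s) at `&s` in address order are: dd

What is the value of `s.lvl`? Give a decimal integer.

[0]=0xdd (big-endian) → word 0xdd
state [6+:2] = (word>>6) & 0x3 = 3
lvl [3+:3] = (word>>3) & 0x7 = 3  ←
chan [0+:3] = (word>>0) & 0x7 = 5
lvl signed 3b, MSB=0: value = 3

3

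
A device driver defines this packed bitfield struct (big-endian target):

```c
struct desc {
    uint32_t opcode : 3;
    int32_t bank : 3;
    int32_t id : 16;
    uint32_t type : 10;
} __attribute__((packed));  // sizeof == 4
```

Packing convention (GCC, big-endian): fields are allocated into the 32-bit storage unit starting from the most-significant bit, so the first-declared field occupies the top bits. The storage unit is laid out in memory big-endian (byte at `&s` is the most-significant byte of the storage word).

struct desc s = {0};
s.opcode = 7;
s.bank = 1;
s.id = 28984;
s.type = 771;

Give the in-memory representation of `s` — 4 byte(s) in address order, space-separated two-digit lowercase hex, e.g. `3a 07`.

e5 c4 e3 03

opcode:3 = 7 → 0x7 << 29 → word 0xe0000000
bank:3 = 1 → 0x1 << 26 → word 0xe4000000
id:16 = 28984 → 0x7138 << 10 → word 0xe5c4e000
type:10 = 771 → 0x303 << 0 → word 0xe5c4e303
word = 0xe5c4e303 → big-endian bytes:
  [0]=0xe5  [1]=0xc4  [2]=0xe3  [3]=0x03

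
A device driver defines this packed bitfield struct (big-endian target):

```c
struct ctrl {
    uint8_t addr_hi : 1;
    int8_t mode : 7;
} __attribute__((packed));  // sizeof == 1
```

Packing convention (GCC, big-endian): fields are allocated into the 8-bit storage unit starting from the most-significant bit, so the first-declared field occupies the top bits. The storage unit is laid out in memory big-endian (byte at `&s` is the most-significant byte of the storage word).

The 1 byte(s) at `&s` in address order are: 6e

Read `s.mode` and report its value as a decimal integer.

-18

[0]=0x6e (big-endian) → word 0x6e
addr_hi [7+:1] = (word>>7) & 0x1 = 0
mode [0+:7] = (word>>0) & 0x7f = 110  ←
mode signed 7b, MSB=1: 110 - 128 = -18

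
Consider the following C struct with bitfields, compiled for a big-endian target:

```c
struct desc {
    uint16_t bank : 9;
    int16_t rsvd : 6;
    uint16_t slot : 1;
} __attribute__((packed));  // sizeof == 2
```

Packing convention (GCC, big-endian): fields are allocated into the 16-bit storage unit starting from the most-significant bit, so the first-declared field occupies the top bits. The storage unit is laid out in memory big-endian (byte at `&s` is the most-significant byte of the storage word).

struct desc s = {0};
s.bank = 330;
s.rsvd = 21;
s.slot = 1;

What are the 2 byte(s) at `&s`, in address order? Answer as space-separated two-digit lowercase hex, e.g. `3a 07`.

[7+:9] bank=330 & 0x1ff = 0x14a; word=0xa500
[1+:6] rsvd=21 & 0x3f = 0x15; word=0xa52a
[0+:1] slot=1 & 0x1 = 0x1; word=0xa52b
word = 0xa52b → big-endian bytes:
  [0]=0xa5  [1]=0x2b

a5 2b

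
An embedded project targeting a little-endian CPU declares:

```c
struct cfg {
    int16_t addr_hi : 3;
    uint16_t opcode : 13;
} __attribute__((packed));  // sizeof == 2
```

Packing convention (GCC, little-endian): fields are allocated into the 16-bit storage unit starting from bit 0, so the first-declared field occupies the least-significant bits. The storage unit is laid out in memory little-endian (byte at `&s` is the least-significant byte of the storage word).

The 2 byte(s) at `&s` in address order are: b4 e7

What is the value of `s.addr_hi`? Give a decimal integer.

-4

[0]=0xb4 [1]=0xe7 (little-endian) → word 0xe7b4
addr_hi:3 @ bit 0 → (0xe7b4>>0)&0x7 = 0x4  ←
opcode:13 @ bit 3 → (0xe7b4>>3)&0x1fff = 0x1cf6
addr_hi signed 3b, MSB=1: 4 - 8 = -4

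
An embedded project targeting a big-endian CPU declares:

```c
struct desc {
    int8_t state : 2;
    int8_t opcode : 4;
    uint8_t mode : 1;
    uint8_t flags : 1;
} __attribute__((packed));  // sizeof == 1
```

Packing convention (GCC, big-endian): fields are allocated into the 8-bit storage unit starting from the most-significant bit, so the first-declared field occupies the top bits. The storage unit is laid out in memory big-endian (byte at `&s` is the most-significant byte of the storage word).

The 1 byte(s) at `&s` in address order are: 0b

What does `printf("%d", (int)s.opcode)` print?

[0]=0x0b (big-endian) → word 0x0b
state:2 @ bit 6 → (0x0b>>6)&0x3 = 0x0
opcode:4 @ bit 2 → (0x0b>>2)&0xf = 0x2  ←
mode:1 @ bit 1 → (0x0b>>1)&0x1 = 0x1
flags:1 @ bit 0 → (0x0b>>0)&0x1 = 0x1
opcode signed 4b, MSB=0: value = 2

2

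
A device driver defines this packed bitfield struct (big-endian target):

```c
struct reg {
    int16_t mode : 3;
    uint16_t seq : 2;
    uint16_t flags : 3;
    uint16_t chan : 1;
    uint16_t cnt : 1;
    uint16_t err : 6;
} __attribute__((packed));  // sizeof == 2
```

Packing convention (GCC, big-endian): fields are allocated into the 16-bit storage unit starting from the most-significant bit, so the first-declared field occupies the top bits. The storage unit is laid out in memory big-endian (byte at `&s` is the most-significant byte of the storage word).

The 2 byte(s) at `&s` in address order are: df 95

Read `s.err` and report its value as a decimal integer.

21

[0]=0xdf [1]=0x95 (big-endian) → word 0xdf95
mode:3 @ bit 13 → (0xdf95>>13)&0x7 = 0x6
seq:2 @ bit 11 → (0xdf95>>11)&0x3 = 0x3
flags:3 @ bit 8 → (0xdf95>>8)&0x7 = 0x7
chan:1 @ bit 7 → (0xdf95>>7)&0x1 = 0x1
cnt:1 @ bit 6 → (0xdf95>>6)&0x1 = 0x0
err:6 @ bit 0 → (0xdf95>>0)&0x3f = 0x15  ←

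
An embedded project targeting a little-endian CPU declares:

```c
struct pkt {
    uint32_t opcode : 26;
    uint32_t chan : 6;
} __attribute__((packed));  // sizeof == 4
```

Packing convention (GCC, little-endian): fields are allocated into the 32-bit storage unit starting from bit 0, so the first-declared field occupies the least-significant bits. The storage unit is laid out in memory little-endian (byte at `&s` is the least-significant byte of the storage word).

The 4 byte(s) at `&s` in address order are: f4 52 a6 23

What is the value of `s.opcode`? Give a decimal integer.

[0]=0xf4 [1]=0x52 [2]=0xa6 [3]=0x23 (little-endian) → word 0x23a652f4
opcode [0+:26] = (word>>0) & 0x3ffffff = 61231860  ←
chan [26+:6] = (word>>26) & 0x3f = 8

61231860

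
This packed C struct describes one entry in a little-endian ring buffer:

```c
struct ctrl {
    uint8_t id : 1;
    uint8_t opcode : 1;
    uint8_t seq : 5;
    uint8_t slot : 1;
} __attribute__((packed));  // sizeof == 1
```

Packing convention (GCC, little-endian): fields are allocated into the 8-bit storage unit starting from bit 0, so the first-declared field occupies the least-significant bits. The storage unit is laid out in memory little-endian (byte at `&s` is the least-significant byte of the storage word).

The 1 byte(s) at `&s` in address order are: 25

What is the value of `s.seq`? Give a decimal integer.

[0]=0x25 (little-endian) → word 0x25
id:1 @ bit 0 → (0x25>>0)&0x1 = 0x1
opcode:1 @ bit 1 → (0x25>>1)&0x1 = 0x0
seq:5 @ bit 2 → (0x25>>2)&0x1f = 0x9  ←
slot:1 @ bit 7 → (0x25>>7)&0x1 = 0x0

9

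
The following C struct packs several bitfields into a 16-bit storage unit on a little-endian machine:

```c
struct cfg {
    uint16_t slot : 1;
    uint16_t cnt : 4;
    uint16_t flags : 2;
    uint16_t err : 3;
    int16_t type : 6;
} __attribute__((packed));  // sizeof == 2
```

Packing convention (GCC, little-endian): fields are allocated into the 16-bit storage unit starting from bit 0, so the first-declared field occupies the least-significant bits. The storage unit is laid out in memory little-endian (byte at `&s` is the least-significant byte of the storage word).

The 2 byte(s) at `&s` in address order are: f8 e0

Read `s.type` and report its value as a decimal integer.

-8

[0]=0xf8 [1]=0xe0 (little-endian) → word 0xe0f8
slot:1 @ bit 0 → (0xe0f8>>0)&0x1 = 0x0
cnt:4 @ bit 1 → (0xe0f8>>1)&0xf = 0xc
flags:2 @ bit 5 → (0xe0f8>>5)&0x3 = 0x3
err:3 @ bit 7 → (0xe0f8>>7)&0x7 = 0x1
type:6 @ bit 10 → (0xe0f8>>10)&0x3f = 0x38  ←
type signed 6b, MSB=1: 56 - 64 = -8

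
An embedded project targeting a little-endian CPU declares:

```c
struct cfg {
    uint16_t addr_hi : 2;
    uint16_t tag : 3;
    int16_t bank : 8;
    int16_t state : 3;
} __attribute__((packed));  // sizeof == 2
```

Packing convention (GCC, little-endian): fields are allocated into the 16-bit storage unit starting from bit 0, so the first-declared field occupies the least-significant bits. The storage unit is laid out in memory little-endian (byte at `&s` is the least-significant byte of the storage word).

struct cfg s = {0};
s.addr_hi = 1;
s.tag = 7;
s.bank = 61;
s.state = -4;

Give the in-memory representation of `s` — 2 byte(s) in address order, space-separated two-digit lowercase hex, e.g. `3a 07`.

addr_hi:2 = 1 → 0x1 << 0 → word 0x0001
tag:3 = 7 → 0x7 << 2 → word 0x001d
bank:8 = 61 → 0x3d << 5 → word 0x07bd
state:3 = -4 → 0x4 << 13 → word 0x87bd
word = 0x87bd → little-endian bytes:
  [0]=0xbd  [1]=0x87

bd 87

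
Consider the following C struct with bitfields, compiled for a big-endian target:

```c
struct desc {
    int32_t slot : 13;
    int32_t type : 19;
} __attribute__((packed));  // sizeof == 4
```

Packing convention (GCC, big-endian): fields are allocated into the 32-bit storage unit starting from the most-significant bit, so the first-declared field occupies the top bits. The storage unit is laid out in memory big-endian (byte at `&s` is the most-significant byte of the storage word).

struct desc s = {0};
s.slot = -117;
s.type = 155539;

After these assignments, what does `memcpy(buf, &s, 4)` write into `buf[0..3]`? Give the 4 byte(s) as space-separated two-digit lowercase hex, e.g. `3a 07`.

slot:13 = -117 → 0x1f8b << 19 → word 0xfc580000
type:19 = 155539 → 0x25f93 << 0 → word 0xfc5a5f93
word = 0xfc5a5f93 → big-endian bytes:
  [0]=0xfc  [1]=0x5a  [2]=0x5f  [3]=0x93

fc 5a 5f 93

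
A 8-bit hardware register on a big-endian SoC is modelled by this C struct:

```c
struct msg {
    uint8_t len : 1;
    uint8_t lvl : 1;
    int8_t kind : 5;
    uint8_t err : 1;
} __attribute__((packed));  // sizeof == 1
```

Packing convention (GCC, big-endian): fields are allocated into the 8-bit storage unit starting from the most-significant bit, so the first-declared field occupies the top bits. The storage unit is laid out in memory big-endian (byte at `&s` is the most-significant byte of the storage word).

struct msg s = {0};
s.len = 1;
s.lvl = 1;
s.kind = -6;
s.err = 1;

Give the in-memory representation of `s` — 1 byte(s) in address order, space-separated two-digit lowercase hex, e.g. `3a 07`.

f5

[7+:1] len=1 & 0x1 = 0x1; word=0x80
[6+:1] lvl=1 & 0x1 = 0x1; word=0xc0
[1+:5] kind=-6 & 0x1f = 0x1a; word=0xf4
[0+:1] err=1 & 0x1 = 0x1; word=0xf5
word = 0xf5 → big-endian bytes:
  [0]=0xf5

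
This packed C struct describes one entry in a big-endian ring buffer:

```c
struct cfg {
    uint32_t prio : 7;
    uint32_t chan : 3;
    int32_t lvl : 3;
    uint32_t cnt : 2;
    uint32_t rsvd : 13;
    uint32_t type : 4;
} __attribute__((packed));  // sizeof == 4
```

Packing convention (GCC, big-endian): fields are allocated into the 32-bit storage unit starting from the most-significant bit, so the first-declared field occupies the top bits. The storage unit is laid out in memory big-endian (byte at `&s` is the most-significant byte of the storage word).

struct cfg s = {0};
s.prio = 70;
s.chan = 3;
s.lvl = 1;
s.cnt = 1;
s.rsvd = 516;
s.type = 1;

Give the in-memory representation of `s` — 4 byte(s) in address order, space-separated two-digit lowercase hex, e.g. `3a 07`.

8c ca 20 41

prio (7b) val=70 bits=0x46 at bit 25: 0x8c000000
chan (3b) val=3 bits=0x3 at bit 22: 0x8cc00000
lvl (3b) val=1 bits=0x1 at bit 19: 0x8cc80000
cnt (2b) val=1 bits=0x1 at bit 17: 0x8cca0000
rsvd (13b) val=516 bits=0x204 at bit 4: 0x8cca2040
type (4b) val=1 bits=0x1 at bit 0: 0x8cca2041
word = 0x8cca2041 → big-endian bytes:
  [0]=0x8c  [1]=0xca  [2]=0x20  [3]=0x41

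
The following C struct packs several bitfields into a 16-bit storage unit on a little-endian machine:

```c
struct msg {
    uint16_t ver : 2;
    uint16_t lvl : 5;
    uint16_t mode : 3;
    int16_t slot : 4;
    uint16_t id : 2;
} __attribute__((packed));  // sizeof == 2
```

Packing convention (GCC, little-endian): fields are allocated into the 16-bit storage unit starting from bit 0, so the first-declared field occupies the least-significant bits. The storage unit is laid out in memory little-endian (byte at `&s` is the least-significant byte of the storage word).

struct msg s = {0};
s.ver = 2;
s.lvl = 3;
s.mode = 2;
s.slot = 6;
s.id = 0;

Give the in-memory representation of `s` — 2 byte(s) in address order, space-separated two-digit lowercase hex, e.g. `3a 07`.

0e 19

ver (2b) val=2 bits=0x2 at bit 0: 0x0002
lvl (5b) val=3 bits=0x3 at bit 2: 0x000e
mode (3b) val=2 bits=0x2 at bit 7: 0x010e
slot (4b) val=6 bits=0x6 at bit 10: 0x190e
id (2b) val=0 bits=0x0 at bit 14: 0x190e
word = 0x190e → little-endian bytes:
  [0]=0x0e  [1]=0x19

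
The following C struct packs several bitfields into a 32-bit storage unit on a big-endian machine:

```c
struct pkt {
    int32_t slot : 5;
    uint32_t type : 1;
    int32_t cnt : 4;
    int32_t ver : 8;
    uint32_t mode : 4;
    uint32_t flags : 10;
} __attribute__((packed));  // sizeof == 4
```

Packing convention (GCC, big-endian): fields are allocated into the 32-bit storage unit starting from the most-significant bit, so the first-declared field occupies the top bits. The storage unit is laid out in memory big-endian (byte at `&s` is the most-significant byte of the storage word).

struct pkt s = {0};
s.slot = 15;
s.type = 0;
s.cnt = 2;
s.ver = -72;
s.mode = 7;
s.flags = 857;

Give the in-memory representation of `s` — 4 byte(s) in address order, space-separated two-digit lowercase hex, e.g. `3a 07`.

78 ae 1f 59

slot (5b) val=15 bits=0xf at bit 27: 0x78000000
type (1b) val=0 bits=0x0 at bit 26: 0x78000000
cnt (4b) val=2 bits=0x2 at bit 22: 0x78800000
ver (8b) val=-72 bits=0xb8 at bit 14: 0x78ae0000
mode (4b) val=7 bits=0x7 at bit 10: 0x78ae1c00
flags (10b) val=857 bits=0x359 at bit 0: 0x78ae1f59
word = 0x78ae1f59 → big-endian bytes:
  [0]=0x78  [1]=0xae  [2]=0x1f  [3]=0x59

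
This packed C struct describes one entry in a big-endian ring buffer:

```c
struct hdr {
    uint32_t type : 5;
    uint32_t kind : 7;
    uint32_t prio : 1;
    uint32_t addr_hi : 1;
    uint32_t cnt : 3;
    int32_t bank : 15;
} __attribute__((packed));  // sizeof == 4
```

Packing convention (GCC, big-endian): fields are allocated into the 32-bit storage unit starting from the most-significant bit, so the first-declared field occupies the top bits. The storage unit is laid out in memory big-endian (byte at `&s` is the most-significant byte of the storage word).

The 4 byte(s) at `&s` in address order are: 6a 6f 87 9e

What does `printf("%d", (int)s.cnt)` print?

[0]=0x6a [1]=0x6f [2]=0x87 [3]=0x9e (big-endian) → word 0x6a6f879e
type [27+:5] = (word>>27) & 0x1f = 13
kind [20+:7] = (word>>20) & 0x7f = 38
prio [19+:1] = (word>>19) & 0x1 = 1
addr_hi [18+:1] = (word>>18) & 0x1 = 1
cnt [15+:3] = (word>>15) & 0x7 = 7  ←
bank [0+:15] = (word>>0) & 0x7fff = 1950

7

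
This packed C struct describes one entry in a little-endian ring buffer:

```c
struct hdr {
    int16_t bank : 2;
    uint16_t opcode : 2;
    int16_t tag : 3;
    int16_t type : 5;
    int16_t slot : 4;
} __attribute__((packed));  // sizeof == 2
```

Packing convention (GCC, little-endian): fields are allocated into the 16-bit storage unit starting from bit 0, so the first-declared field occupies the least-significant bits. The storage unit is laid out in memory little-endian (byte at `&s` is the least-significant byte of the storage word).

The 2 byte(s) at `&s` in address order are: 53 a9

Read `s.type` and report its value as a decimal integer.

[0]=0x53 [1]=0xa9 (little-endian) → word 0xa953
bank [0+:2] = (word>>0) & 0x3 = 3
opcode [2+:2] = (word>>2) & 0x3 = 0
tag [4+:3] = (word>>4) & 0x7 = 5
type [7+:5] = (word>>7) & 0x1f = 18  ←
slot [12+:4] = (word>>12) & 0xf = 10
type signed 5b, MSB=1: 18 - 32 = -14

-14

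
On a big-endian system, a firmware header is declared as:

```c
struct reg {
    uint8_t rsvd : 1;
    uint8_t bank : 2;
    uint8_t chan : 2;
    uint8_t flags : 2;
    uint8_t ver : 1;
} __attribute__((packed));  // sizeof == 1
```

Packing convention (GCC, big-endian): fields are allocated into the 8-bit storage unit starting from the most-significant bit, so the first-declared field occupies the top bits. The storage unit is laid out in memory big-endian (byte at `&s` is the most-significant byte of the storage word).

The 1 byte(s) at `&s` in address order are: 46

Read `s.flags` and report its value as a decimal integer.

3

[0]=0x46 (big-endian) → word 0x46
rsvd [7+:1] = (word>>7) & 0x1 = 0
bank [5+:2] = (word>>5) & 0x3 = 2
chan [3+:2] = (word>>3) & 0x3 = 0
flags [1+:2] = (word>>1) & 0x3 = 3  ←
ver [0+:1] = (word>>0) & 0x1 = 0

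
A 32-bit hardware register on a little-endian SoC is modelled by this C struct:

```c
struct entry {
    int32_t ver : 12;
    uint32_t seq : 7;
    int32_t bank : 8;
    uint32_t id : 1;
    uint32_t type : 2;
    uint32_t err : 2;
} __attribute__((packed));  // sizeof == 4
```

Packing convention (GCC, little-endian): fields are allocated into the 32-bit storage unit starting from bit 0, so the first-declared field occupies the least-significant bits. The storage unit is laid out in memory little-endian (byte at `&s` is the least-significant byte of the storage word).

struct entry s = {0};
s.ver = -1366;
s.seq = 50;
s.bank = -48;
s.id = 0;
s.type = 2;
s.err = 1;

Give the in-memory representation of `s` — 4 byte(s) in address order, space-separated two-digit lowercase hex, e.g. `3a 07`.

aa 2a 83 66

ver:12 = -1366 → 0xaaa << 0 → word 0x00000aaa
seq:7 = 50 → 0x32 << 12 → word 0x00032aaa
bank:8 = -48 → 0xd0 << 19 → word 0x06832aaa
id:1 = 0 → 0x0 << 27 → word 0x06832aaa
type:2 = 2 → 0x2 << 28 → word 0x26832aaa
err:2 = 1 → 0x1 << 30 → word 0x66832aaa
word = 0x66832aaa → little-endian bytes:
  [0]=0xaa  [1]=0x2a  [2]=0x83  [3]=0x66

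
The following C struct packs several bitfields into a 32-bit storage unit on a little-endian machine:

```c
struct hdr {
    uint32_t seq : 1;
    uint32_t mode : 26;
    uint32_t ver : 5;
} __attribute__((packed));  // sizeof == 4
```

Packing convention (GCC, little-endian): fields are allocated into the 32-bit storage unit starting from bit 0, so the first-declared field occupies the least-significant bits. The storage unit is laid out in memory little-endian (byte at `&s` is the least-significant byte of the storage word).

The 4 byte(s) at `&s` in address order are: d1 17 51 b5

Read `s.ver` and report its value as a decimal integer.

[0]=0xd1 [1]=0x17 [2]=0x51 [3]=0xb5 (little-endian) → word 0xb55117d1
seq:1 @ bit 0 → (0xb55117d1>>0)&0x1 = 0x1
mode:26 @ bit 1 → (0xb55117d1>>1)&0x3ffffff = 0x2a88be8
ver:5 @ bit 27 → (0xb55117d1>>27)&0x1f = 0x16  ←

22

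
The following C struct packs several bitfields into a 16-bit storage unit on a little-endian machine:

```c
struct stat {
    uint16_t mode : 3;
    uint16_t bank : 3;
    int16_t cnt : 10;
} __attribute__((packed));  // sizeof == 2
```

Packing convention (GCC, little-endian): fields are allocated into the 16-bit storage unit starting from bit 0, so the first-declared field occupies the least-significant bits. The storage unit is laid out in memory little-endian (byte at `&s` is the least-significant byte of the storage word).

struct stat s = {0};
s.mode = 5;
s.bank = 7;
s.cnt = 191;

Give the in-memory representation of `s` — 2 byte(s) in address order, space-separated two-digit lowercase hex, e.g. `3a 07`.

mode (3b) val=5 bits=0x5 at bit 0: 0x0005
bank (3b) val=7 bits=0x7 at bit 3: 0x003d
cnt (10b) val=191 bits=0xbf at bit 6: 0x2ffd
word = 0x2ffd → little-endian bytes:
  [0]=0xfd  [1]=0x2f

fd 2f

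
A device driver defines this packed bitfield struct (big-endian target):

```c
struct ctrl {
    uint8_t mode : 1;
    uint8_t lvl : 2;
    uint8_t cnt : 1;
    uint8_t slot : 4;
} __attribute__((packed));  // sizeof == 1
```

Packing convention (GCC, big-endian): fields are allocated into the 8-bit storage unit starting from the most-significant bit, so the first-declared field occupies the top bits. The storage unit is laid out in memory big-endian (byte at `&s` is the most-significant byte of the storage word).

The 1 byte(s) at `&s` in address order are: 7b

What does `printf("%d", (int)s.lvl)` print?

[0]=0x7b (big-endian) → word 0x7b
mode [7+:1] = (word>>7) & 0x1 = 0
lvl [5+:2] = (word>>5) & 0x3 = 3  ←
cnt [4+:1] = (word>>4) & 0x1 = 1
slot [0+:4] = (word>>0) & 0xf = 11

3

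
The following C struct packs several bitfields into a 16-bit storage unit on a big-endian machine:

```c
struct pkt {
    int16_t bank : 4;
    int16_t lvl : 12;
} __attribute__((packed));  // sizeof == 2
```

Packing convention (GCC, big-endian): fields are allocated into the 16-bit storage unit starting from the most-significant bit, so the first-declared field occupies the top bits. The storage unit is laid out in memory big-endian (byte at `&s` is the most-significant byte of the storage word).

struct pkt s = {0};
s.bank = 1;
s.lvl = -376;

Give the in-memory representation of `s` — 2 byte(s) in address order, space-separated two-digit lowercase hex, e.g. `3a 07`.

[12+:4] bank=1 & 0xf = 0x1; word=0x1000
[0+:12] lvl=-376 & 0xfff = 0xe88; word=0x1e88
word = 0x1e88 → big-endian bytes:
  [0]=0x1e  [1]=0x88

1e 88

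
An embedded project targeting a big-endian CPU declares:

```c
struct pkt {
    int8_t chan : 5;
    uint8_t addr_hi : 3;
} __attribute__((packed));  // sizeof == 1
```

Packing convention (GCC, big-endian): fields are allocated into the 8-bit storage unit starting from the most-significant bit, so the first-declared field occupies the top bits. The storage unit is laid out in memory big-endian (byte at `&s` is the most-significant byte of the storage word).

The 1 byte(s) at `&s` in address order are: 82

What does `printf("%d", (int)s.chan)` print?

-16

[0]=0x82 (big-endian) → word 0x82
chan:5 @ bit 3 → (0x82>>3)&0x1f = 0x10  ←
addr_hi:3 @ bit 0 → (0x82>>0)&0x7 = 0x2
chan signed 5b, MSB=1: 16 - 32 = -16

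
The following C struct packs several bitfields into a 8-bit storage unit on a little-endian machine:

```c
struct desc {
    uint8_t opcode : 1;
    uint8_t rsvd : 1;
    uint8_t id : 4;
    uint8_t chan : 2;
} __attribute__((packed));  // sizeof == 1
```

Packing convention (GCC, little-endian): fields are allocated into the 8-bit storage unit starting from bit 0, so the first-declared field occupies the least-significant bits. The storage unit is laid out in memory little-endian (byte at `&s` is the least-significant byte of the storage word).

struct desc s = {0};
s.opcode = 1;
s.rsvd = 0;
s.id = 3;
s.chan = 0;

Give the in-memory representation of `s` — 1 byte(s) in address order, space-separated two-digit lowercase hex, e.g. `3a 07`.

[0+:1] opcode=1 & 0x1 = 0x1; word=0x01
[1+:1] rsvd=0 & 0x1 = 0x0; word=0x01
[2+:4] id=3 & 0xf = 0x3; word=0x0d
[6+:2] chan=0 & 0x3 = 0x0; word=0x0d
word = 0x0d → little-endian bytes:
  [0]=0x0d

0d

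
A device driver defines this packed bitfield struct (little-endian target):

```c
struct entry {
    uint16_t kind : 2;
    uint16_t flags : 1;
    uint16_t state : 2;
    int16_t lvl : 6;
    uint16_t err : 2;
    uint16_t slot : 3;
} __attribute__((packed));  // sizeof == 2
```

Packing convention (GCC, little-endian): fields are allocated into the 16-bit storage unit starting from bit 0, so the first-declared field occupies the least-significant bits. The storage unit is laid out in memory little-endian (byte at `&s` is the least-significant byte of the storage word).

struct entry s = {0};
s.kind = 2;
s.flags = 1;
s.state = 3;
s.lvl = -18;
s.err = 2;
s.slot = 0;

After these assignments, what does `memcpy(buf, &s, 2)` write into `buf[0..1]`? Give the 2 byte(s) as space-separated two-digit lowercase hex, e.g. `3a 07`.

de 15

kind (2b) val=2 bits=0x2 at bit 0: 0x0002
flags (1b) val=1 bits=0x1 at bit 2: 0x0006
state (2b) val=3 bits=0x3 at bit 3: 0x001e
lvl (6b) val=-18 bits=0x2e at bit 5: 0x05de
err (2b) val=2 bits=0x2 at bit 11: 0x15de
slot (3b) val=0 bits=0x0 at bit 13: 0x15de
word = 0x15de → little-endian bytes:
  [0]=0xde  [1]=0x15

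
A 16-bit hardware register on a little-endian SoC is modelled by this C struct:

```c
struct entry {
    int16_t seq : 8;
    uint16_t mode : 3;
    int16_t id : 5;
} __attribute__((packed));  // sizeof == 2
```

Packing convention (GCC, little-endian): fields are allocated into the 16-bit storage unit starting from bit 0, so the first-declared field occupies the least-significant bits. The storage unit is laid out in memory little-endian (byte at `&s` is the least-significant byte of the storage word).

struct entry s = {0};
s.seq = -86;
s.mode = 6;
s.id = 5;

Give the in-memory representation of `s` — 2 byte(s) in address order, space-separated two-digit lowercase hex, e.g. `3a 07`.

aa 2e

[0+:8] seq=-86 & 0xff = 0xaa; word=0x00aa
[8+:3] mode=6 & 0x7 = 0x6; word=0x06aa
[11+:5] id=5 & 0x1f = 0x5; word=0x2eaa
word = 0x2eaa → little-endian bytes:
  [0]=0xaa  [1]=0x2e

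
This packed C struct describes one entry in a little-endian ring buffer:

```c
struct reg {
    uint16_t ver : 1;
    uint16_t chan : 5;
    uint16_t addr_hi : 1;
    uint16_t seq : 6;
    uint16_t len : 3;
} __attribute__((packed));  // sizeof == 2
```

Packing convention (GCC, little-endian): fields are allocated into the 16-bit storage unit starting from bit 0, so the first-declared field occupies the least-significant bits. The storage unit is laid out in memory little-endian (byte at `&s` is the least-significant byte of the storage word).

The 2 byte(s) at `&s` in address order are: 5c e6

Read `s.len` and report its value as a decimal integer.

[0]=0x5c [1]=0xe6 (little-endian) → word 0xe65c
ver [0+:1] = (word>>0) & 0x1 = 0
chan [1+:5] = (word>>1) & 0x1f = 14
addr_hi [6+:1] = (word>>6) & 0x1 = 1
seq [7+:6] = (word>>7) & 0x3f = 12
len [13+:3] = (word>>13) & 0x7 = 7  ←

7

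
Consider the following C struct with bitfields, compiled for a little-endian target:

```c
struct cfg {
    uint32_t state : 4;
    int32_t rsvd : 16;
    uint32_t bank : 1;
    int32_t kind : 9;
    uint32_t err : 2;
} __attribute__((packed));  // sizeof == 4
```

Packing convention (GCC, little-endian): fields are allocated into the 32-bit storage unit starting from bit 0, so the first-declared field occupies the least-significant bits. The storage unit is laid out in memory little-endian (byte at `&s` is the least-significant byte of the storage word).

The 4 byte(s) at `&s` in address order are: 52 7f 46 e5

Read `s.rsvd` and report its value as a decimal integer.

26613

[0]=0x52 [1]=0x7f [2]=0x46 [3]=0xe5 (little-endian) → word 0xe5467f52
state:4 @ bit 0 → (0xe5467f52>>0)&0xf = 0x2
rsvd:16 @ bit 4 → (0xe5467f52>>4)&0xffff = 0x67f5  ←
bank:1 @ bit 20 → (0xe5467f52>>20)&0x1 = 0x0
kind:9 @ bit 21 → (0xe5467f52>>21)&0x1ff = 0x12a
err:2 @ bit 30 → (0xe5467f52>>30)&0x3 = 0x3
rsvd signed 16b, MSB=0: value = 26613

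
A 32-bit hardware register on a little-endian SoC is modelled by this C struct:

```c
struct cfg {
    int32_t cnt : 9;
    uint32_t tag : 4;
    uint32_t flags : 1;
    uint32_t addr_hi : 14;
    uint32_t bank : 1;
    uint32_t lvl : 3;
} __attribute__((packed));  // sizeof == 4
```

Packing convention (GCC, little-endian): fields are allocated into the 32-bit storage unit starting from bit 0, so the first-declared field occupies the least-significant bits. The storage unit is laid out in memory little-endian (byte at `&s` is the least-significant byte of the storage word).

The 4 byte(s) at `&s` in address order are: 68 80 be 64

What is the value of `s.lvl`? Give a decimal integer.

3

[0]=0x68 [1]=0x80 [2]=0xbe [3]=0x64 (little-endian) → word 0x64be8068
cnt:9 @ bit 0 → (0x64be8068>>0)&0x1ff = 0x68
tag:4 @ bit 9 → (0x64be8068>>9)&0xf = 0x0
flags:1 @ bit 13 → (0x64be8068>>13)&0x1 = 0x0
addr_hi:14 @ bit 14 → (0x64be8068>>14)&0x3fff = 0x12fa
bank:1 @ bit 28 → (0x64be8068>>28)&0x1 = 0x0
lvl:3 @ bit 29 → (0x64be8068>>29)&0x7 = 0x3  ←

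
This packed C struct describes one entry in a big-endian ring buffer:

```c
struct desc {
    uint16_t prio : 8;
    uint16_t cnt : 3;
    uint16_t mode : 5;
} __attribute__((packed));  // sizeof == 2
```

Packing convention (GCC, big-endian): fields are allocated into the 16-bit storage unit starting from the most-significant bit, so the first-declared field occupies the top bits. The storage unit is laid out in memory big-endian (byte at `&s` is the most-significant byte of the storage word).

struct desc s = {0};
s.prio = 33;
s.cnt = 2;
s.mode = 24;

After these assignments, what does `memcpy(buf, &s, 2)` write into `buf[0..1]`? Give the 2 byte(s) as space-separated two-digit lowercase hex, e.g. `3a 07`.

21 58

[8+:8] prio=33 & 0xff = 0x21; word=0x2100
[5+:3] cnt=2 & 0x7 = 0x2; word=0x2140
[0+:5] mode=24 & 0x1f = 0x18; word=0x2158
word = 0x2158 → big-endian bytes:
  [0]=0x21  [1]=0x58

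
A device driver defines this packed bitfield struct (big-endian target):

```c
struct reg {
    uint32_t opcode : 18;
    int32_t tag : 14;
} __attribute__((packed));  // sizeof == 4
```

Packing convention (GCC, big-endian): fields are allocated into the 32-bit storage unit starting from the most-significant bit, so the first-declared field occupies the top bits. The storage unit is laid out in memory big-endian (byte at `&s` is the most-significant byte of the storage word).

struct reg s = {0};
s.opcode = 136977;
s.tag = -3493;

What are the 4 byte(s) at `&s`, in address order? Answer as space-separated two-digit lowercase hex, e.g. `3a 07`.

[14+:18] opcode=136977 & 0x3ffff = 0x21711; word=0x85c44000
[0+:14] tag=-3493 & 0x3fff = 0x325b; word=0x85c4725b
word = 0x85c4725b → big-endian bytes:
  [0]=0x85  [1]=0xc4  [2]=0x72  [3]=0x5b

85 c4 72 5b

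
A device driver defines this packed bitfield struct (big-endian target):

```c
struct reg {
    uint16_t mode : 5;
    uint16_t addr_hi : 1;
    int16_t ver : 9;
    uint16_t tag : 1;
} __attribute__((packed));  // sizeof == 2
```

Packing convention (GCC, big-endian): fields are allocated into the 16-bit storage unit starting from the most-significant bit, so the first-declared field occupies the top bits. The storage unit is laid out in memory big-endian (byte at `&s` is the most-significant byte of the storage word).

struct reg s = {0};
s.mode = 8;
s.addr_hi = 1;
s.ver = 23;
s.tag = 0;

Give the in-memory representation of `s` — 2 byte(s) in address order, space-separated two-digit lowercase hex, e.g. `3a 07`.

[11+:5] mode=8 & 0x1f = 0x8; word=0x4000
[10+:1] addr_hi=1 & 0x1 = 0x1; word=0x4400
[1+:9] ver=23 & 0x1ff = 0x17; word=0x442e
[0+:1] tag=0 & 0x1 = 0x0; word=0x442e
word = 0x442e → big-endian bytes:
  [0]=0x44  [1]=0x2e

44 2e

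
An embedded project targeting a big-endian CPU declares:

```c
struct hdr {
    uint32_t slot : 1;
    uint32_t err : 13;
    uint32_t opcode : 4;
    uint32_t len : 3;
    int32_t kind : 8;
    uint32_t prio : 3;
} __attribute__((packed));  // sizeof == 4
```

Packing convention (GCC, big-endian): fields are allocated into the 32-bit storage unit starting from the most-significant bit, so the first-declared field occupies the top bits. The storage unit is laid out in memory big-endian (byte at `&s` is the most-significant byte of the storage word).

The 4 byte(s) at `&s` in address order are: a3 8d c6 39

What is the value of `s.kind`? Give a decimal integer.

[0]=0xa3 [1]=0x8d [2]=0xc6 [3]=0x39 (big-endian) → word 0xa38dc639
slot [31+:1] = (word>>31) & 0x1 = 1
err [18+:13] = (word>>18) & 0x1fff = 2275
opcode [14+:4] = (word>>14) & 0xf = 7
len [11+:3] = (word>>11) & 0x7 = 0
kind [3+:8] = (word>>3) & 0xff = 199  ←
prio [0+:3] = (word>>0) & 0x7 = 1
kind signed 8b, MSB=1: 199 - 256 = -57

-57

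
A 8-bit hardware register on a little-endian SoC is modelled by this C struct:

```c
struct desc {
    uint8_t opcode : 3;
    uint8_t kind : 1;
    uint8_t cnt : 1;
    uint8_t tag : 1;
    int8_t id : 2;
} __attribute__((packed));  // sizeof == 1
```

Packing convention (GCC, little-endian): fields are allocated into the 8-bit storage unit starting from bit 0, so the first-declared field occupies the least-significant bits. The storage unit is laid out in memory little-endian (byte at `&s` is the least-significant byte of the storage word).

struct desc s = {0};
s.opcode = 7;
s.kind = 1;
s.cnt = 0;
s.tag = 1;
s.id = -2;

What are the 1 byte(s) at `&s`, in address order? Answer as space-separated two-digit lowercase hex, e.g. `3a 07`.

opcode (3b) val=7 bits=0x7 at bit 0: 0x07
kind (1b) val=1 bits=0x1 at bit 3: 0x0f
cnt (1b) val=0 bits=0x0 at bit 4: 0x0f
tag (1b) val=1 bits=0x1 at bit 5: 0x2f
id (2b) val=-2 bits=0x2 at bit 6: 0xaf
word = 0xaf → little-endian bytes:
  [0]=0xaf

af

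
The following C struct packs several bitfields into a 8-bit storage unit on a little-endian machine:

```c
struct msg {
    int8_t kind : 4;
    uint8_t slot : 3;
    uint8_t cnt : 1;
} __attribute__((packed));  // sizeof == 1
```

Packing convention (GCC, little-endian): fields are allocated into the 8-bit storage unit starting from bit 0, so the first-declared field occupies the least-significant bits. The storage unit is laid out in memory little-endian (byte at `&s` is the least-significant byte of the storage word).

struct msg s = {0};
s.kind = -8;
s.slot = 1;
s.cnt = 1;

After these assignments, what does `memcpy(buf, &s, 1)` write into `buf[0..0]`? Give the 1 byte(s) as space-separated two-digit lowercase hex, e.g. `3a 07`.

kind (4b) val=-8 bits=0x8 at bit 0: 0x08
slot (3b) val=1 bits=0x1 at bit 4: 0x18
cnt (1b) val=1 bits=0x1 at bit 7: 0x98
word = 0x98 → little-endian bytes:
  [0]=0x98

98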